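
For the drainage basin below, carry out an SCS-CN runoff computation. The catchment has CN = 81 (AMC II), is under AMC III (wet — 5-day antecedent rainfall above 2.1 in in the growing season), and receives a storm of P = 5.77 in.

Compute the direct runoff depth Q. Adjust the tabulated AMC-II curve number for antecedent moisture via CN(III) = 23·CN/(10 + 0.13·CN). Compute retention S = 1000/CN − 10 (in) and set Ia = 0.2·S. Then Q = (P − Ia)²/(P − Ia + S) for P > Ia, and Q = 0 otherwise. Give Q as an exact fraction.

Q = 1075267376401/228580971300 in ≈ 4.704 in

CN(III) from CN(II)=81: (23·81)/(10 + 0.13·81) = 186300/2053 ≈ 90.745
Retention S: 1000/CN − 10 with CN=90.745 → S = 1900/1863 ≈ 1.020 in
Initial abstraction Ia = S/5 = (1900/1863)/5 = 380/1863 ≈ 0.204 in
P − Ia = 5.770 − 0.204 = 1036951/186300 ≈ 5.566 in (> 0, runoff occurs)
Q = (1036951/186300)²/((1036951/186300) + 1900/1863) = (1075267376401/34707690000)/(1226951/186300) = 1075267376401/228580971300 in ≈ 4.704 in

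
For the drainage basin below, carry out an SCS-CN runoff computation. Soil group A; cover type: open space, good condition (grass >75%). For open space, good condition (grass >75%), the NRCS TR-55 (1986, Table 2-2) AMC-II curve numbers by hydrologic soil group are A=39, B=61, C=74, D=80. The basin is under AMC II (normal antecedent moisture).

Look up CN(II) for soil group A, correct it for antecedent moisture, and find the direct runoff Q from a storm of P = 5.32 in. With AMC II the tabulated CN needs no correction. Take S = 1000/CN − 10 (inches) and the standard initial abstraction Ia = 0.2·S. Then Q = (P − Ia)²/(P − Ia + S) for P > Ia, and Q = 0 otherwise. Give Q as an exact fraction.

NRCS table: open space, good condition (grass >75%), soil group A → CN(II) = 39
AMC II — tabulated CN = 39 applies directly.
Max retention: S = 1000/39 − 10 = 610/39 in (≈ 15.641 in)
Ia = 0.2·(610/39) = 122/39 in ≈ 3.128 in
P − Ia = 5.320 − 3.128 = 2137/975 ≈ 2.192 in (> 0, runoff occurs)
Runoff Q = (P−Ia)²/(P−Ia+S) = (2.192)²/(2.192+15.641) = 4566769/16952325 ≈ 0.269 in

Q = 4566769/16952325 in ≈ 0.269 in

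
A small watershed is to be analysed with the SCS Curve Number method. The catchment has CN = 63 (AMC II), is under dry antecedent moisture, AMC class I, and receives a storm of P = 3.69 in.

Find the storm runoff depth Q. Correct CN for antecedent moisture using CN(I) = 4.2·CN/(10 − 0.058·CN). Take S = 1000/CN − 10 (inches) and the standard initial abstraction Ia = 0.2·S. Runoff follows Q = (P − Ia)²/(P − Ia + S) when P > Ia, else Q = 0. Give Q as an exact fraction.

CN(I) from CN(II)=63: (4.2·63)/(10 − 0.058·63) = 132300/3173 ≈ 41.696
Max retention: S = 1000/(132300/3173) − 10 = 18500/1323 in (≈ 13.983 in)
Ia = 0.2S: 0.2·13.983 = 2.797 in (exactly 3700/1323)
P − Ia = 3.690 − 2.797 = 118187/132300 ≈ 0.893 in (> 0, runoff occurs)
Q = (118187/132300)²/((118187/132300) + 18500/1323) = (13968166969/17503290000)/(1968187/132300) = 13968166969/260391140100 in ≈ 0.054 in

Q = 13968166969/260391140100 in ≈ 0.054 in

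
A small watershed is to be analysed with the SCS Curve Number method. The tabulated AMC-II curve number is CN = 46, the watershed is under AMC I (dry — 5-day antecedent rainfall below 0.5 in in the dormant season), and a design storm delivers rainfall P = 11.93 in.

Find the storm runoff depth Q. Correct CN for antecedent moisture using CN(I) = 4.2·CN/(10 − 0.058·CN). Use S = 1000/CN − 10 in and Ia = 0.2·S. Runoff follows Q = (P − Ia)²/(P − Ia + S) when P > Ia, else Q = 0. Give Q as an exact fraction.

Adjust CN=46 to AMC I: 4.2·46/(10 − 0.058·46) → (966/5) ÷ (1833/250) = 16100/611 ≈ 26.350
S = 1000/(16100/611) − 10 = 4500/161 in ≈ 27.950 in
Ia = 0.2S: 0.2·27.950 = 5.590 in (exactly 900/161)
Excess rainfall: 11.930 − 5.590 = 6.340 in; P > Ia so Q > 0
Q: (102073/16100)² ÷ (552073/16100) = 10418897329/8888375300 in (≈ 1.172 in)

Q = 10418897329/8888375300 in ≈ 1.172 in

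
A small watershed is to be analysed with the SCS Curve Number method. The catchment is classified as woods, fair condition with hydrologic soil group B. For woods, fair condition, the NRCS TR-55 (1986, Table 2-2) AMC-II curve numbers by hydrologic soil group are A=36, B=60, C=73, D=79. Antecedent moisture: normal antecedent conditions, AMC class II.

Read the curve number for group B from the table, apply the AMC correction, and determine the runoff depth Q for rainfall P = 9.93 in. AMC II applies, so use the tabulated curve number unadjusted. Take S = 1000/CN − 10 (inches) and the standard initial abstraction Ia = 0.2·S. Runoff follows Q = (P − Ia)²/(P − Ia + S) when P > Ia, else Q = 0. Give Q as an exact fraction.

NRCS table: woods, fair condition, soil group B → CN(II) = 60
CN(II) = 60; AMC II needs no correction.
Max retention: S = 1000/60 − 10 = 20/3 in (≈ 6.667 in)
Initial abstraction Ia = S/5 = (20/3)/5 = 4/3 ≈ 1.333 in
P − Ia = 9.930 − 1.333 = 2579/300 ≈ 8.597 in (> 0, runoff occurs)
Q: (2579/300)² ÷ (4579/300) = 6651241/1373700 in (≈ 4.842 in)

Q = 6651241/1373700 in ≈ 4.842 in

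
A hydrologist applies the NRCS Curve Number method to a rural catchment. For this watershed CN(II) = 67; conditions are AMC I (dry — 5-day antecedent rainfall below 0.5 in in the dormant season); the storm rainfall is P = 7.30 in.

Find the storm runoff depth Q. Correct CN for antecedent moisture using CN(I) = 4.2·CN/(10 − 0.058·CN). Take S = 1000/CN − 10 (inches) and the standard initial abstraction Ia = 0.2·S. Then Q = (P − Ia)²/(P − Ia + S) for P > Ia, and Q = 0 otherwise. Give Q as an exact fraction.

CN(I) from CN(II)=67: (4.2·67)/(10 − 0.058·67) = 46900/1019 ≈ 46.026
S = 1000/(46900/1019) − 10 = 5500/469 in ≈ 11.727 in
Initial abstraction Ia = S/5 = (5500/469)/5 = 1100/469 ≈ 2.345 in
Since P=7.300 > Ia=2.345: effective rainfall P−Ia = 23237/4690 in
Q: (23237/4690)² ÷ (78237/4690) = 539958169/366931530 in (≈ 1.472 in)

Q = 539958169/366931530 in ≈ 1.472 in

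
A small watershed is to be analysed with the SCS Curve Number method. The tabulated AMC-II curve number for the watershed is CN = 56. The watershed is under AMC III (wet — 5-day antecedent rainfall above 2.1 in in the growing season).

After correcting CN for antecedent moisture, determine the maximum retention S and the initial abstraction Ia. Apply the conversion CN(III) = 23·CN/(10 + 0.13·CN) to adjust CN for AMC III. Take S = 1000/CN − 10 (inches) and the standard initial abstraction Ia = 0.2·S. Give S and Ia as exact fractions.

Wet (AMC III): CN(III) = 23·56/(10 + 0.13·56) = 1288/(432/25) = 4025/54 ≈ 74.537
S = 1000/(4025/54) − 10 = 550/161 in ≈ 3.416 in
Ia = 0.2S: 0.2·3.416 = 0.683 in (exactly 110/161)

S = 550/161 in ≈ 3.416 in; Ia = 110/161 in ≈ 0.683 in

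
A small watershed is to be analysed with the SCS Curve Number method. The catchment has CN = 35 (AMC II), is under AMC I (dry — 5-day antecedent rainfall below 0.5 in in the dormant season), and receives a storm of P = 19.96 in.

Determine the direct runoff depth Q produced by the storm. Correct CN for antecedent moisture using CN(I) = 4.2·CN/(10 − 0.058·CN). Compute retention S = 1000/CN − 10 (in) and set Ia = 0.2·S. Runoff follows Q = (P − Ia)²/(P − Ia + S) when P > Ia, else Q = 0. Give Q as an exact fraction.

Q = 1668967609/747322275 in ≈ 2.233 in

CN(I) from CN(II)=35: (4.2·35)/(10 − 0.058·35) = 14700/797 ≈ 18.444
Max retention: S = 1000/(14700/797) − 10 = 6500/147 in (≈ 44.218 in)
Initial abstraction Ia = S/5 = (6500/147)/5 = 1300/147 ≈ 8.844 in
Since P=19.960 > Ia=8.844: effective rainfall P−Ia = 40853/3675 in
Q = (40853/3675)²/((40853/3675) + 6500/147) = (1668967609/13505625)/(203353/3675) = 1668967609/747322275 in ≈ 2.233 in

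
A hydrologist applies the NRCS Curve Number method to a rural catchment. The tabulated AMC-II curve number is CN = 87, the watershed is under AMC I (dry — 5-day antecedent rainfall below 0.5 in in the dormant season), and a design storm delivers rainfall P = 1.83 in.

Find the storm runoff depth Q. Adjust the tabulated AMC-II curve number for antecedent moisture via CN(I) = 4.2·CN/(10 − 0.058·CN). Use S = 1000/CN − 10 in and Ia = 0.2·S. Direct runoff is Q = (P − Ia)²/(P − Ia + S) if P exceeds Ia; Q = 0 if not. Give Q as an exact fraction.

Adjust CN=87 to AMC I: 4.2·87/(10 − 0.058·87) → (1827/5) ÷ (2477/500) = 182700/2477 ≈ 73.759
S = 1000/(182700/2477) − 10 = 6500/1827 in ≈ 3.558 in
Ia = 0.2S: 0.2·3.558 = 0.712 in (exactly 1300/1827)
Excess rainfall: 1.830 − 0.712 = 1.118 in; P > Ia so Q > 0
Q: (204341/182700)² ÷ (854341/182700) = 41755244281/156088100700 in (≈ 0.268 in)

Q = 41755244281/156088100700 in ≈ 0.268 in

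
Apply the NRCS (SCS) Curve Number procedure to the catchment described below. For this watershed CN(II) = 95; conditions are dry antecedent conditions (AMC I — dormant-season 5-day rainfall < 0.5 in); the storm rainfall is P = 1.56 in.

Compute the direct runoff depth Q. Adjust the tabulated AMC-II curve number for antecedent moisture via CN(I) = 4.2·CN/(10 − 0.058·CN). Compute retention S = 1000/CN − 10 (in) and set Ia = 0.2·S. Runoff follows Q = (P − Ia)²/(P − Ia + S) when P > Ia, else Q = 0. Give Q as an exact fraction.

Q = 170589721/254970975 in ≈ 0.669 in

Dry (AMC I): CN(I) = 4.2·95/(10 − 0.058·95) = 399/(449/100) = 39900/449 ≈ 88.864
Retention S: 1000/CN − 10 with CN=88.864 → S = 500/399 ≈ 1.253 in
Ia = 0.2S: 0.2·1.253 = 0.251 in (exactly 100/399)
Since P=1.560 > Ia=0.251: effective rainfall P−Ia = 13061/9975 in
Q = (13061/9975)²/((13061/9975) + 500/399) = (170589721/99500625)/(25561/9975) = 170589721/254970975 in ≈ 0.669 in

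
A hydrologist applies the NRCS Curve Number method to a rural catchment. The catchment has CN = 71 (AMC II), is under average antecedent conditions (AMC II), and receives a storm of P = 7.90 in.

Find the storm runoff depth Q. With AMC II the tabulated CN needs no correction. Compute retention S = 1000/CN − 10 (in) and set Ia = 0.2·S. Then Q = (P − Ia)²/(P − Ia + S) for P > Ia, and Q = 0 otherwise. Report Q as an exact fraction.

Average conditions: CN = 71 (no AMC adjustment).
Retention S: 1000/CN − 10 with CN=71.000 → S = 290/71 ≈ 4.085 in
Ia = 0.2S: 0.2·4.085 = 0.817 in (exactly 58/71)
Excess rainfall: 7.900 − 0.817 = 7.083 in; P > Ia so Q > 0
Runoff Q = (P−Ia)²/(P−Ia+S) = (7.083)²/(7.083+4.085) = 25290841/5629590 ≈ 4.492 in

Q = 25290841/5629590 in ≈ 4.492 in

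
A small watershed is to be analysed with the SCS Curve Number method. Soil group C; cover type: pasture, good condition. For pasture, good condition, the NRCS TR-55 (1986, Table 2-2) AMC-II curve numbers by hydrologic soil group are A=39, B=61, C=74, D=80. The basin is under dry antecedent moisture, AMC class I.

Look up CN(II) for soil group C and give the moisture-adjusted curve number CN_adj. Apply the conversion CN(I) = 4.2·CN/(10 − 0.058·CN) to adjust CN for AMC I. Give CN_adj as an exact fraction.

CN_adj = 77700/1427 ≈ 54.450

NRCS table: pasture, good condition, soil group C → CN(II) = 74
Dry (AMC I): CN(I) = 4.2·74/(10 − 0.058·74) = (1554/5)/(1427/250) = 77700/1427 ≈ 54.450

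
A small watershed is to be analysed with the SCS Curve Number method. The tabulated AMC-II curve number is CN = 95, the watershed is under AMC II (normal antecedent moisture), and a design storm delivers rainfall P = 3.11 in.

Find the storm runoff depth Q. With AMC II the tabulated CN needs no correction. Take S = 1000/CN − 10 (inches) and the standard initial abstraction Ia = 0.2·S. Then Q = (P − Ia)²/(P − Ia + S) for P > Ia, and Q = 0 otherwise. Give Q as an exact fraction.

AMC II — tabulated CN = 95 applies directly.
Retention S: 1000/CN − 10 with CN=95.000 → S = 10/19 ≈ 0.526 in
Initial abstraction Ia = S/5 = (10/19)/5 = 2/19 ≈ 0.105 in
Since P=3.110 > Ia=0.105: effective rainfall P−Ia = 5709/1900 in
Runoff Q = (P−Ia)²/(P−Ia+S) = (3.005)²/(3.005+0.526) = 32592681/12747100 ≈ 2.557 in

Q = 32592681/12747100 in ≈ 2.557 in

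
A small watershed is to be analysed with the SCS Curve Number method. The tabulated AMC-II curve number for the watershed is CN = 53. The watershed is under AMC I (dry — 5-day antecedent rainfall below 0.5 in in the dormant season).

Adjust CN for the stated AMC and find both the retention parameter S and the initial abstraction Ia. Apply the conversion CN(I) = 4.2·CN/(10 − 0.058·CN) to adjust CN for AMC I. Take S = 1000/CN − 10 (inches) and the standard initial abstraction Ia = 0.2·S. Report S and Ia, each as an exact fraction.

Adjust CN=53 to AMC I: 4.2·53/(10 − 0.058·53) → (1113/5) ÷ (3463/500) = 111300/3463 ≈ 32.140
Retention S: 1000/CN − 10 with CN=32.140 → S = 23500/1113 ≈ 21.114 in
Ia = 0.2·(23500/1113) = 4700/1113 in ≈ 4.223 in

S = 23500/1113 in ≈ 21.114 in; Ia = 4700/1113 in ≈ 4.223 in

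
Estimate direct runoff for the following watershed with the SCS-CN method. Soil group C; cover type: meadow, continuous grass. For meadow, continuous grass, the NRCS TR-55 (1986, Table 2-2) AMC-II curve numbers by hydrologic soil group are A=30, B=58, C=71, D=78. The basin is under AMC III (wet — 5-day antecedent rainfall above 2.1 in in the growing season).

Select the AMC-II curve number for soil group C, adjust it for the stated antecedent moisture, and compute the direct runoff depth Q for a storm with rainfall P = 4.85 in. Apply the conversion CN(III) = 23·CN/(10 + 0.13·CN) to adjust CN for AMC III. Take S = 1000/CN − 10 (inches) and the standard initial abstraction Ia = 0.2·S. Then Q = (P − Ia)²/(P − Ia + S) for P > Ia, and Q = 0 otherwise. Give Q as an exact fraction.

Q = 21550533601/6688800660 in ≈ 3.222 in

NRCS table: meadow, continuous grass, soil group C → CN(II) = 71
Wet (AMC III): CN(III) = 23·71/(10 + 0.13·71) = 1633/(1923/100) = 163300/1923 ≈ 84.919
S = 1000/(163300/1923) − 10 = 2900/1633 in ≈ 1.776 in
Ia = 0.2·(2900/1633) = 580/1633 in ≈ 0.355 in
Excess rainfall: 4.850 − 0.355 = 4.495 in; P > Ia so Q > 0
Q: (146801/32660)² ÷ (204801/32660) = 21550533601/6688800660 in (≈ 3.222 in)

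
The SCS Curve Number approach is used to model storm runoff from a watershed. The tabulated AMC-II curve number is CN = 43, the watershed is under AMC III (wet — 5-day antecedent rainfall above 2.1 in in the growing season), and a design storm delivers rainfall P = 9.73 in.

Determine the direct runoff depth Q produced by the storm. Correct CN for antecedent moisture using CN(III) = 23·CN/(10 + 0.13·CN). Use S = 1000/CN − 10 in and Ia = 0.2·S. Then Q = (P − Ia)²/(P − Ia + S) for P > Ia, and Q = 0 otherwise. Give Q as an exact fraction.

Adjust CN=43 to AMC III: 23·43/(10 + 0.13·43) → 989 ÷ (1559/100) = 98900/1559 ≈ 63.438
Max retention: S = 1000/(98900/1559) − 10 = 5700/989 in (≈ 5.763 in)
Initial abstraction Ia = S/5 = (5700/989)/5 = 1140/989 ≈ 1.153 in
P − Ia = 9.730 − 1.153 = 848297/98900 ≈ 8.577 in (> 0, runoff occurs)
Q: (848297/98900)² ÷ (1418297/98900) = 719607800209/140269573300 in (≈ 5.130 in)

Q = 719607800209/140269573300 in ≈ 5.130 in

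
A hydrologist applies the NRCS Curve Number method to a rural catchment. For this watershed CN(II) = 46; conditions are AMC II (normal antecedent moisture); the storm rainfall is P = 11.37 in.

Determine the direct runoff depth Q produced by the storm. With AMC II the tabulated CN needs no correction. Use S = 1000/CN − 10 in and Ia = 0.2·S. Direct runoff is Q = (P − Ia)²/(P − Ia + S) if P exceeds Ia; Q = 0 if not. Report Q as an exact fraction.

Average conditions: CN = 46 (no AMC adjustment).
Retention S: 1000/CN − 10 with CN=46.000 → S = 270/23 ≈ 11.739 in
Ia = 0.2S: 0.2·11.739 = 2.348 in (exactly 54/23)
P − Ia = 11.370 − 2.348 = 20751/2300 ≈ 9.022 in (> 0, runoff occurs)
Runoff Q = (P−Ia)²/(P−Ia+S) = (9.022)²/(9.022+11.739) = 143534667/36609100 ≈ 3.921 in

Q = 143534667/36609100 in ≈ 3.921 in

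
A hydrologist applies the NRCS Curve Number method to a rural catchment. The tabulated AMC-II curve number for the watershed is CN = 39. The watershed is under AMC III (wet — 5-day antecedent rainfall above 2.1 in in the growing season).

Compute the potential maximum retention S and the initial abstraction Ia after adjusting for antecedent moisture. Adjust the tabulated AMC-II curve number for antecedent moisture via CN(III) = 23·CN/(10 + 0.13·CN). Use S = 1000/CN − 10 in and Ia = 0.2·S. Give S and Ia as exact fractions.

CN(III) from CN(II)=39: (23·39)/(10 + 0.13·39) = 89700/1507 ≈ 59.522
Max retention: S = 1000/(89700/1507) − 10 = 6100/897 in (≈ 6.800 in)
Ia = 0.2·(6100/897) = 1220/897 in ≈ 1.360 in

S = 6100/897 in ≈ 6.800 in; Ia = 1220/897 in ≈ 1.360 in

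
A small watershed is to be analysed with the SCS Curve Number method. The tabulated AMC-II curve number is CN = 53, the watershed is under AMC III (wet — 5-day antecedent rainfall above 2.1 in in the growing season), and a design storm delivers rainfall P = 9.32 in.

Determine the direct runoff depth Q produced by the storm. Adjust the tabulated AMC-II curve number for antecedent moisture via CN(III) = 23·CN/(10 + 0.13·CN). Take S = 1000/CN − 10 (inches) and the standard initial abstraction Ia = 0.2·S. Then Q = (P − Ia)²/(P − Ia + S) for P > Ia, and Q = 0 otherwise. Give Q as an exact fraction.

Wet (AMC III): CN(III) = 23·53/(10 + 0.13·53) = 1219/(1689/100) = 121900/1689 ≈ 72.173
Retention S: 1000/CN − 10 with CN=72.173 → S = 4700/1219 ≈ 3.856 in
Ia = 0.2·(4700/1219) = 940/1219 in ≈ 0.771 in
Since P=9.320 > Ia=0.771: effective rainfall P−Ia = 260527/30475 in
Q = (260527/30475)²/((260527/30475) + 4700/1219) = (67874317729/928725625)/(378027/30475) = 67874317729/11520372825 in ≈ 5.892 in

Q = 67874317729/11520372825 in ≈ 5.892 in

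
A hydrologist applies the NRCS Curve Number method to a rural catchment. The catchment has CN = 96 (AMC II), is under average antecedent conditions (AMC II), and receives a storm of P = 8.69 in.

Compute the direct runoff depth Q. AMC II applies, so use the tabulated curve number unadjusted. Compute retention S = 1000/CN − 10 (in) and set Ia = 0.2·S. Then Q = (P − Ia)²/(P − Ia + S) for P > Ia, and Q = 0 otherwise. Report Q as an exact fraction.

Q = 1666681/203025 in ≈ 8.209 in

CN(II) = 96; AMC II needs no correction.
Retention S: 1000/CN − 10 with CN=96.000 → S = 5/12 ≈ 0.417 in
Initial abstraction Ia = S/5 = (5/12)/5 = 1/12 ≈ 0.083 in
Since P=8.690 > Ia=0.083: effective rainfall P−Ia = 1291/150 in
Q: (1291/150)² ÷ (2707/300) = 1666681/203025 in (≈ 8.209 in)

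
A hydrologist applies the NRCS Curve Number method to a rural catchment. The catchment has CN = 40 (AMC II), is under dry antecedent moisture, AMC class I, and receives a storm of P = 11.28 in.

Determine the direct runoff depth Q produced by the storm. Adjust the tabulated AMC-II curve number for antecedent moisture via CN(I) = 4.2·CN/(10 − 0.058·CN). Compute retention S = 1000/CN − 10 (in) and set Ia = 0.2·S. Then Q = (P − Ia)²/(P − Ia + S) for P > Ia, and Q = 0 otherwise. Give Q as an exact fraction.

CN(I) from CN(II)=40: (4.2·40)/(10 − 0.058·40) = 175/8 ≈ 21.875
Max retention: S = 1000/(175/8) − 10 = 250/7 in (≈ 35.714 in)
Ia = 0.2·(250/7) = 50/7 in ≈ 7.143 in
Excess rainfall: 11.280 − 7.143 = 4.137 in; P > Ia so Q > 0
Q = (724/175)²/((724/175) + 250/7) = (524176/30625)/(6974/175) = 262088/610225 in ≈ 0.429 in

Q = 262088/610225 in ≈ 0.429 in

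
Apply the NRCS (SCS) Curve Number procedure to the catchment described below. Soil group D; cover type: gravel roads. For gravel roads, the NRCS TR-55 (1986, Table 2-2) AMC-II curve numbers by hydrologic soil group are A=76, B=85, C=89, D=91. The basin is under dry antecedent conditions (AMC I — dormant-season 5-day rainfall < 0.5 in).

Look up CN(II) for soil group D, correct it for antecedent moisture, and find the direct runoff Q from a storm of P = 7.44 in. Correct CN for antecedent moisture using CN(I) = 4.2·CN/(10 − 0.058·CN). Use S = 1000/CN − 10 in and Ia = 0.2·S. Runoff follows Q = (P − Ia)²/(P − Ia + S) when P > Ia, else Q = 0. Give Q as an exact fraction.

NRCS table: gravel roads, soil group D → CN(II) = 91
CN(I) from CN(II)=91: (4.2·91)/(10 − 0.058·91) = 63700/787 ≈ 80.940
Retention S: 1000/CN − 10 with CN=80.940 → S = 1500/637 ≈ 2.355 in
Ia = 0.2·(1500/637) = 300/637 in ≈ 0.471 in
Excess rainfall: 7.440 − 0.471 = 6.969 in; P > Ia so Q > 0
Q = (110982/15925)²/((110982/15925) + 1500/637) = (12317004324/253605625)/(148482/15925) = 684278018/131365325 in ≈ 5.209 in

Q = 684278018/131365325 in ≈ 5.209 in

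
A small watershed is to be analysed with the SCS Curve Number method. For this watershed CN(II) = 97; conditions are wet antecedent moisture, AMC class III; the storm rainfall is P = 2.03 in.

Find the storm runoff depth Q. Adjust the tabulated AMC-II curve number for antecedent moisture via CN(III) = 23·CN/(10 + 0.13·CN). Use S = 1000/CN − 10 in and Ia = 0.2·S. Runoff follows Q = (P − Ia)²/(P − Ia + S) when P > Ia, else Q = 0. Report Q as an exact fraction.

Q = 199713353449/106394828300 in ≈ 1.877 in

Wet (AMC III): CN(III) = 23·97/(10 + 0.13·97) = 2231/(2261/100) = 223100/2261 ≈ 98.673
Max retention: S = 1000/(223100/2261) − 10 = 300/2231 in (≈ 0.134 in)
Ia = 0.2·(300/2231) = 60/2231 in ≈ 0.027 in
Excess rainfall: 2.030 − 0.027 = 2.003 in; P > Ia so Q > 0
Runoff Q = (P−Ia)²/(P−Ia+S) = (2.003)²/(2.003+0.134) = 199713353449/106394828300 ≈ 1.877 in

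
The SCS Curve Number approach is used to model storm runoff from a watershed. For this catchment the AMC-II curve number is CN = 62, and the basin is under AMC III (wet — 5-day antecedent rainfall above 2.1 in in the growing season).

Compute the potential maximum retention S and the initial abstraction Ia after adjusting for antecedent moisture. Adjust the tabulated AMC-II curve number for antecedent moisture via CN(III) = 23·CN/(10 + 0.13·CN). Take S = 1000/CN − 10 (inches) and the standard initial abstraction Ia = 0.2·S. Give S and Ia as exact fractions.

CN(III) from CN(II)=62: (23·62)/(10 + 0.13·62) = 71300/903 ≈ 78.959
S = 1000/(71300/903) − 10 = 1900/713 in ≈ 2.665 in
Ia = 0.2S: 0.2·2.665 = 0.533 in (exactly 380/713)

S = 1900/713 in ≈ 2.665 in; Ia = 380/713 in ≈ 0.533 in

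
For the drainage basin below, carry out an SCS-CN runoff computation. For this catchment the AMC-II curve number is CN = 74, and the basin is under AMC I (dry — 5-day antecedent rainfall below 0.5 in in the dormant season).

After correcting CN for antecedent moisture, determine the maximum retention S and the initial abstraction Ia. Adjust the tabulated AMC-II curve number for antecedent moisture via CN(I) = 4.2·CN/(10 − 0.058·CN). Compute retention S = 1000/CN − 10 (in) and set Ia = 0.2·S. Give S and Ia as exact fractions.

CN(I) from CN(II)=74: (4.2·74)/(10 − 0.058·74) = 77700/1427 ≈ 54.450
S = 1000/(77700/1427) − 10 = 6500/777 in ≈ 8.366 in
Initial abstraction Ia = S/5 = (6500/777)/5 = 1300/777 ≈ 1.673 in

S = 6500/777 in ≈ 8.366 in; Ia = 1300/777 in ≈ 1.673 in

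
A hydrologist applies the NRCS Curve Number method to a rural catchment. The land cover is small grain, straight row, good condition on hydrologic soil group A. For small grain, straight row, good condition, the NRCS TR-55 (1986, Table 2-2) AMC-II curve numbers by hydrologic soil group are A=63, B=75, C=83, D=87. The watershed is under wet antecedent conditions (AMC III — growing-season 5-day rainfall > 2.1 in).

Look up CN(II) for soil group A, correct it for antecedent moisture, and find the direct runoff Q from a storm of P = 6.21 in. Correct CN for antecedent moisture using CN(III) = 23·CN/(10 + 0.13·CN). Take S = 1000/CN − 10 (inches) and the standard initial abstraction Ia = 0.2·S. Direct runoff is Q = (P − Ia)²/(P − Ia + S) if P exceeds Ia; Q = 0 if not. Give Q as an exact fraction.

Q = 681993537241/173275622100 in ≈ 3.936 in

NRCS table: small grain, straight row, good condition, soil group A → CN(II) = 63
Adjust CN=63 to AMC III: 23·63/(10 + 0.13·63) → 1449 ÷ (1819/100) = 144900/1819 ≈ 79.659
Max retention: S = 1000/(144900/1819) − 10 = 3700/1449 in (≈ 2.553 in)
Ia = 0.2S: 0.2·2.553 = 0.511 in (exactly 740/1449)
Since P=6.210 > Ia=0.511: effective rainfall P−Ia = 825829/144900 in
Q = (825829/144900)²/((825829/144900) + 3700/1449) = (681993537241/20996010000)/(1195829/144900) = 681993537241/173275622100 in ≈ 3.936 in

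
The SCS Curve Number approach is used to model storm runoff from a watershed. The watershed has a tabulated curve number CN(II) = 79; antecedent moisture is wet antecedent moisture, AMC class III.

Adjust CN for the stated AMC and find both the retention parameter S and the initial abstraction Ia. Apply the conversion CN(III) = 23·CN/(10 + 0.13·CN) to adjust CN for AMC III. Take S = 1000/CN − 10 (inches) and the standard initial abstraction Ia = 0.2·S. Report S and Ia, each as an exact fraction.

S = 2100/1817 in ≈ 1.156 in; Ia = 420/1817 in ≈ 0.231 in

CN(III) from CN(II)=79: (23·79)/(10 + 0.13·79) = 181700/2027 ≈ 89.640
Max retention: S = 1000/(181700/2027) − 10 = 2100/1817 in (≈ 1.156 in)
Ia = 0.2S: 0.2·1.156 = 0.231 in (exactly 420/1817)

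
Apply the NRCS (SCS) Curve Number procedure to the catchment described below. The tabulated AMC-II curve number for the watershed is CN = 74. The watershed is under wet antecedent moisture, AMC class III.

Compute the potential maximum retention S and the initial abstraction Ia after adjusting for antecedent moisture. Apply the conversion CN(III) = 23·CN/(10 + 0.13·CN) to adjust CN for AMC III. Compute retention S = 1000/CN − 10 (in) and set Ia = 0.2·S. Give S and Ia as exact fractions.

S = 1300/851 in ≈ 1.528 in; Ia = 260/851 in ≈ 0.306 in

CN(III) from CN(II)=74: (23·74)/(10 + 0.13·74) = 85100/981 ≈ 86.748
S = 1000/(85100/981) − 10 = 1300/851 in ≈ 1.528 in
Ia = 0.2S: 0.2·1.528 = 0.306 in (exactly 260/851)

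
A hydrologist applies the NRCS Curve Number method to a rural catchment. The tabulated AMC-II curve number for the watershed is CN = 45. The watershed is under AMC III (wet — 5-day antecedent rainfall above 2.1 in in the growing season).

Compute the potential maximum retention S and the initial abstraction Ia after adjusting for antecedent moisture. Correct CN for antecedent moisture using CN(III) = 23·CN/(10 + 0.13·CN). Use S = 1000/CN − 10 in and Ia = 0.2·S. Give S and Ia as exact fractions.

CN(III) from CN(II)=45: (23·45)/(10 + 0.13·45) = 20700/317 ≈ 65.300
Max retention: S = 1000/(20700/317) − 10 = 1100/207 in (≈ 5.314 in)
Ia = 0.2S: 0.2·5.314 = 1.063 in (exactly 220/207)

S = 1100/207 in ≈ 5.314 in; Ia = 220/207 in ≈ 1.063 in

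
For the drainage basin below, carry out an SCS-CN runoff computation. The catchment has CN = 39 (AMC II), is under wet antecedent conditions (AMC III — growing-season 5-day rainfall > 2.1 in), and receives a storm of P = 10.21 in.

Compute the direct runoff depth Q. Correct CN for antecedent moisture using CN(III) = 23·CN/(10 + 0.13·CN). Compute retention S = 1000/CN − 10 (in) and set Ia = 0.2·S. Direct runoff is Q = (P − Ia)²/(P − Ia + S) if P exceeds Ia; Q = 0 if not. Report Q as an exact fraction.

Q = 630177182569/125924178900 in ≈ 5.004 in

Wet (AMC III): CN(III) = 23·39/(10 + 0.13·39) = 897/(1507/100) = 89700/1507 ≈ 59.522
Retention S: 1000/CN − 10 with CN=59.522 → S = 6100/897 ≈ 6.800 in
Ia = 0.2S: 0.2·6.800 = 1.360 in (exactly 1220/897)
P − Ia = 10.210 − 1.360 = 793837/89700 ≈ 8.850 in (> 0, runoff occurs)
Q: (793837/89700)² ÷ (1403837/89700) = 630177182569/125924178900 in (≈ 5.004 in)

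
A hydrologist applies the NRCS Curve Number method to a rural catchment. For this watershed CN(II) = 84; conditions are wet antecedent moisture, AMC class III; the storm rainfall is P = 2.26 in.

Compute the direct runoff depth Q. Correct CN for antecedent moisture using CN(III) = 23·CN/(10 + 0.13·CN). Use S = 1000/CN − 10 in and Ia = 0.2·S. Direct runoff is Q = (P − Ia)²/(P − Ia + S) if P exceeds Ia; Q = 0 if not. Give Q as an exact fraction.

Wet (AMC III): CN(III) = 23·84/(10 + 0.13·84) = 1932/(523/25) = 48300/523 ≈ 92.352
Max retention: S = 1000/(48300/523) − 10 = 400/483 in (≈ 0.828 in)
Ia = 0.2·(400/483) = 80/483 in ≈ 0.166 in
P − Ia = 2.260 − 0.166 = 50579/24150 ≈ 2.094 in (> 0, runoff occurs)
Runoff Q = (P−Ia)²/(P−Ia+S) = (2.094)²/(2.094+0.828) = 2558235241/1704482850 ≈ 1.501 in

Q = 2558235241/1704482850 in ≈ 1.501 in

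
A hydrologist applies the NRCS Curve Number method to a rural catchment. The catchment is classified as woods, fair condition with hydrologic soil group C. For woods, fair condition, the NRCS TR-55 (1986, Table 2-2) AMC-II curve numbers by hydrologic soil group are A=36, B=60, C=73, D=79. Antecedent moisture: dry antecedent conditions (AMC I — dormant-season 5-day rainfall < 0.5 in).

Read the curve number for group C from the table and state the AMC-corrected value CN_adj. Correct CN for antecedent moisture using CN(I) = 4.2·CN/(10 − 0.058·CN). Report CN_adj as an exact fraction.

CN_adj = 51100/961 ≈ 53.174

NRCS table: woods, fair condition, soil group C → CN(II) = 73
Adjust CN=73 to AMC I: 4.2·73/(10 − 0.058·73) → (1533/5) ÷ (2883/500) = 51100/961 ≈ 53.174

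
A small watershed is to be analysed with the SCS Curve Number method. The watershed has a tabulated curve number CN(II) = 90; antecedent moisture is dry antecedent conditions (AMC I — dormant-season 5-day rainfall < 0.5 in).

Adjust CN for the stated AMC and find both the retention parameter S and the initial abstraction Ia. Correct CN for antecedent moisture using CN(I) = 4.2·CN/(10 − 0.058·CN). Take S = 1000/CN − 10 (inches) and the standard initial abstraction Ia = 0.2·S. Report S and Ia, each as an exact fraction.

Dry (AMC I): CN(I) = 4.2·90/(10 − 0.058·90) = 378/(239/50) = 18900/239 ≈ 79.079
S = 1000/(18900/239) − 10 = 500/189 in ≈ 2.646 in
Initial abstraction Ia = S/5 = (500/189)/5 = 100/189 ≈ 0.529 in

S = 500/189 in ≈ 2.646 in; Ia = 100/189 in ≈ 0.529 in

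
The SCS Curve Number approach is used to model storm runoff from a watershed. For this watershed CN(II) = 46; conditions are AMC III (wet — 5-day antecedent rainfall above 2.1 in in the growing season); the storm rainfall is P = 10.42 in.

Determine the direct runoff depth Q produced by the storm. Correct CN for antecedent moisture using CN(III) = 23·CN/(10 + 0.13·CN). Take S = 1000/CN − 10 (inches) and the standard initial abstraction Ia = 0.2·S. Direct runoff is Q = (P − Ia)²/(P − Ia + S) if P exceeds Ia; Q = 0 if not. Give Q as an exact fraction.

CN(III) from CN(II)=46: (23·46)/(10 + 0.13·46) = 52900/799 ≈ 66.208
S = 1000/(52900/799) − 10 = 2700/529 in ≈ 5.104 in
Ia = 0.2S: 0.2·5.104 = 1.021 in (exactly 540/529)
Excess rainfall: 10.420 − 1.021 = 9.399 in; P > Ia so Q > 0
Runoff Q = (P−Ia)²/(P−Ia+S) = (9.399)²/(9.399+5.104) = 61806434881/10146458050 ≈ 6.091 in

Q = 61806434881/10146458050 in ≈ 6.091 in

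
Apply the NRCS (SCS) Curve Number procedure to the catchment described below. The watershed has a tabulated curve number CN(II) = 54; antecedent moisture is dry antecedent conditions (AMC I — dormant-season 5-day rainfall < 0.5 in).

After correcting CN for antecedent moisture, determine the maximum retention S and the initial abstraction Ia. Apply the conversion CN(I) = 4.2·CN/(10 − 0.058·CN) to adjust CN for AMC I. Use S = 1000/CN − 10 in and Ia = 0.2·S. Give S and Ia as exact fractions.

CN(I) from CN(II)=54: (4.2·54)/(10 − 0.058·54) = 56700/1717 ≈ 33.023
Max retention: S = 1000/(56700/1717) − 10 = 11500/567 in (≈ 20.282 in)
Ia = 0.2·(11500/567) = 2300/567 in ≈ 4.056 in

S = 11500/567 in ≈ 20.282 in; Ia = 2300/567 in ≈ 4.056 in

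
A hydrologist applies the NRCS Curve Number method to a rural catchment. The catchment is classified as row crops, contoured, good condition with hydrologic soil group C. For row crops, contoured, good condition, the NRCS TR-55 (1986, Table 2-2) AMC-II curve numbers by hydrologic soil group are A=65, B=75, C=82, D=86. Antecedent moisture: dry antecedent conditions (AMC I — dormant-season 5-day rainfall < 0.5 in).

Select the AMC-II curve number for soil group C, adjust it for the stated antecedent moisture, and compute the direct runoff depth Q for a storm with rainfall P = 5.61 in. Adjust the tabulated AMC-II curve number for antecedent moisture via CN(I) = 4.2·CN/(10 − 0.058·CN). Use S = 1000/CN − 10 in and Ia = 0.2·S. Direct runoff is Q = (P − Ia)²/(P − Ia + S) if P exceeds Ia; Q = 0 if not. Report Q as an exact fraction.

Q = 1906981561/896100100 in ≈ 2.128 in

NRCS table: row crops, contoured, good condition, soil group C → CN(II) = 82
CN(I) from CN(II)=82: (4.2·82)/(10 − 0.058·82) = 28700/437 ≈ 65.675
Retention S: 1000/CN − 10 with CN=65.675 → S = 1500/287 ≈ 5.226 in
Ia = 0.2S: 0.2·5.226 = 1.045 in (exactly 300/287)
P − Ia = 5.610 − 1.045 = 131007/28700 ≈ 4.565 in (> 0, runoff occurs)
Runoff Q = (P−Ia)²/(P−Ia+S) = (4.565)²/(4.565+5.226) = 1906981561/896100100 ≈ 2.128 in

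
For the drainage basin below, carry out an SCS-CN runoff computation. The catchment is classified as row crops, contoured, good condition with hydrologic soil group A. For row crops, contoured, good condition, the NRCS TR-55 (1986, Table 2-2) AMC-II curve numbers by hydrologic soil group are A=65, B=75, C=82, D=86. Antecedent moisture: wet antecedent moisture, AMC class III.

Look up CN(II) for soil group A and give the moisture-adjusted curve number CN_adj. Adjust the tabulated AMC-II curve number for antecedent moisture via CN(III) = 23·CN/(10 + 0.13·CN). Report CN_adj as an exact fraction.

NRCS table: row crops, contoured, good condition, soil group A → CN(II) = 65
Wet (AMC III): CN(III) = 23·65/(10 + 0.13·65) = 1495/(369/20) = 29900/369 ≈ 81.030

CN_adj = 29900/369 ≈ 81.030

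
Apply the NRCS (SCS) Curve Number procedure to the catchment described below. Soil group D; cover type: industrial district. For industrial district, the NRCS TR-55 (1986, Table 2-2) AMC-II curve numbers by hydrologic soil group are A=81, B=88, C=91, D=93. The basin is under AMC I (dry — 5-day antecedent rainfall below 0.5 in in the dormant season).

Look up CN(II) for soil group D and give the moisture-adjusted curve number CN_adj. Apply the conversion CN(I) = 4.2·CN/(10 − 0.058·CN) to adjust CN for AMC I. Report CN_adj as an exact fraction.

CN_adj = 27900/329 ≈ 84.802

NRCS table: industrial district, soil group D → CN(II) = 93
Adjust CN=93 to AMC I: 4.2·93/(10 − 0.058·93) → (1953/5) ÷ (2303/500) = 27900/329 ≈ 84.802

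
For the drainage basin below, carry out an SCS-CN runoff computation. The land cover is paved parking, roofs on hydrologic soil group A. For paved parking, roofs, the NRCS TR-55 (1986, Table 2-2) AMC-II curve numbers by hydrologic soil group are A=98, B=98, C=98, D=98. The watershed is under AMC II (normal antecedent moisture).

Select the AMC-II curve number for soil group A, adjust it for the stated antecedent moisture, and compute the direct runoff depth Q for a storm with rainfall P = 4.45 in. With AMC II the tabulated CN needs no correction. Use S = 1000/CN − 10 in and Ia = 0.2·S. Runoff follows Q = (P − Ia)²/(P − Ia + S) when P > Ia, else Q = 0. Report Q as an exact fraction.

Q = 18671041/4430580 in ≈ 4.214 in

NRCS table: paved parking, roofs, soil group A → CN(II) = 98
Average conditions: CN = 98 (no AMC adjustment).
Retention S: 1000/CN − 10 with CN=98.000 → S = 10/49 ≈ 0.204 in
Ia = 0.2S: 0.2·0.204 = 0.041 in (exactly 2/49)
P − Ia = 4.450 − 0.041 = 4321/980 ≈ 4.409 in (> 0, runoff occurs)
Q: (4321/980)² ÷ (4521/980) = 18671041/4430580 in (≈ 4.214 in)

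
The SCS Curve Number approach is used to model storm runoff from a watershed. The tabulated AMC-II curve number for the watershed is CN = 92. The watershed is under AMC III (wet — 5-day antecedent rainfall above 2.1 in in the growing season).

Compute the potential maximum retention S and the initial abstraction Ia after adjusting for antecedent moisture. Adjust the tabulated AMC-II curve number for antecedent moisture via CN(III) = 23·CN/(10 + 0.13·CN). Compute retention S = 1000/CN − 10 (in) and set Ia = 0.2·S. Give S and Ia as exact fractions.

S = 200/529 in ≈ 0.378 in; Ia = 40/529 in ≈ 0.076 in

CN(III) from CN(II)=92: (23·92)/(10 + 0.13·92) = 52900/549 ≈ 96.357
Max retention: S = 1000/(52900/549) − 10 = 200/529 in (≈ 0.378 in)
Ia = 0.2S: 0.2·0.378 = 0.076 in (exactly 40/529)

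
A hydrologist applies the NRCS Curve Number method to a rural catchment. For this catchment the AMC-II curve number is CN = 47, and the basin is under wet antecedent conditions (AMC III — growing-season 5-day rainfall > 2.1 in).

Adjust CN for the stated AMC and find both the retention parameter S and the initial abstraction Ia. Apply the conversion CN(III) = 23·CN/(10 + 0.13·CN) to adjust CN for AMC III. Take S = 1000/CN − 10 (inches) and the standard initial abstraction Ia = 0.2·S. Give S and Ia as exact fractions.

S = 5300/1081 in ≈ 4.903 in; Ia = 1060/1081 in ≈ 0.981 in

Wet (AMC III): CN(III) = 23·47/(10 + 0.13·47) = 1081/(1611/100) = 108100/1611 ≈ 67.101
Max retention: S = 1000/(108100/1611) − 10 = 5300/1081 in (≈ 4.903 in)
Ia = 0.2·(5300/1081) = 1060/1081 in ≈ 0.981 in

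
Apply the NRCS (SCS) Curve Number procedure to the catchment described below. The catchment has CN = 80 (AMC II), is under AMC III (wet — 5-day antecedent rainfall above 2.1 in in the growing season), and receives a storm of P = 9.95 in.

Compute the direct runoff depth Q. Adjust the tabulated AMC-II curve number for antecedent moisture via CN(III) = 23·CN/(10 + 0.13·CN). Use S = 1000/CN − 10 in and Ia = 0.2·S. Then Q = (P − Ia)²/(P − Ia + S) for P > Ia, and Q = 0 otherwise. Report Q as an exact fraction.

Q = 20043529/2289420 in ≈ 8.755 in

Wet (AMC III): CN(III) = 23·80/(10 + 0.13·80) = 1840/(102/5) = 4600/51 ≈ 90.196
Max retention: S = 1000/(4600/51) − 10 = 25/23 in (≈ 1.087 in)
Initial abstraction Ia = S/5 = (25/23)/5 = 5/23 ≈ 0.217 in
P − Ia = 9.950 − 0.217 = 4477/460 ≈ 9.733 in (> 0, runoff occurs)
Runoff Q = (P−Ia)²/(P−Ia+S) = (9.733)²/(9.733+1.087) = 20043529/2289420 ≈ 8.755 in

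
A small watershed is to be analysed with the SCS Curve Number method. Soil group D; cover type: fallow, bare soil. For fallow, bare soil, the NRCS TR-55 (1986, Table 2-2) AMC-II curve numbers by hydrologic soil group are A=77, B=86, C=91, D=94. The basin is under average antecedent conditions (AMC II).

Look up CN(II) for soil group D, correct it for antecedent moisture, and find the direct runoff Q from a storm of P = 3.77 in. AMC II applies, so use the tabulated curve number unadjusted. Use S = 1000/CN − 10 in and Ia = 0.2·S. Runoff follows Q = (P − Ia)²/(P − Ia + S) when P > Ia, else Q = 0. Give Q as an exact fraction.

NRCS table: fallow, bare soil, soil group D → CN(II) = 94
Average conditions: CN = 94 (no AMC adjustment).
Max retention: S = 1000/94 − 10 = 30/47 in (≈ 0.638 in)
Initial abstraction Ia = S/5 = (30/47)/5 = 6/47 ≈ 0.128 in
Since P=3.770 > Ia=0.128: effective rainfall P−Ia = 17119/4700 in
Q: (17119/4700)² ÷ (20119/4700) = 293060161/94559300 in (≈ 3.099 in)

Q = 293060161/94559300 in ≈ 3.099 in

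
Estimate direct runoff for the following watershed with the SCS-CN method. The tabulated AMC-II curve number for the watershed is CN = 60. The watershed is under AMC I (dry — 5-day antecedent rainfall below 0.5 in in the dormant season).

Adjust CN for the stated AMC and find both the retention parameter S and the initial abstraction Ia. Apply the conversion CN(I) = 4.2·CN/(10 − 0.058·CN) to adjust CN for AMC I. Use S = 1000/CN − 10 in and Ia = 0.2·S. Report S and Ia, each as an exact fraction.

S = 1000/63 in ≈ 15.873 in; Ia = 200/63 in ≈ 3.175 in

CN(I) from CN(II)=60: (4.2·60)/(10 − 0.058·60) = 6300/163 ≈ 38.650
Max retention: S = 1000/(6300/163) − 10 = 1000/63 in (≈ 15.873 in)
Ia = 0.2·(1000/63) = 200/63 in ≈ 3.175 in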